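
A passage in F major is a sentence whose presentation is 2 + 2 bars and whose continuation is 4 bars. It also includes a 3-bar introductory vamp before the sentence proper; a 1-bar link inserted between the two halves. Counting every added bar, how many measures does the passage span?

Basic sentence: 2 + 2 + 4 = 8 bars.
8 (basic form) + 3 (introduction) + 1 (link) = 12.

12 measures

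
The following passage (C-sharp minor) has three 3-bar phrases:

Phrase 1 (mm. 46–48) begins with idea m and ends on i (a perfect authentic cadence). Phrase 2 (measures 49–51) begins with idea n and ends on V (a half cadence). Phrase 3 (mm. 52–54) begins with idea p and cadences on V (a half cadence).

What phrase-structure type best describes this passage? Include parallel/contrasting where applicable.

phrase group

The final phrase closes with a half cadence, which is not stronger than the preceding half cadence; the 3 phrases lack an overall antecedent–consequent design and so form a phrase group.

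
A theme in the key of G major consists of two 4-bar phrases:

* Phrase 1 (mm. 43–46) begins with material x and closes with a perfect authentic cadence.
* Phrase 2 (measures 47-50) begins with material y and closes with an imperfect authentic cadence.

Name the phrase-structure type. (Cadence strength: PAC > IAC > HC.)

phrase group

The second phrase closes with an imperfect authentic cadence, which is not stronger than the first phrase's perfect authentic cadence; without a weak→strong cadential pair there is no antecedent–consequent relationship, so this is a phrase group rather than a period.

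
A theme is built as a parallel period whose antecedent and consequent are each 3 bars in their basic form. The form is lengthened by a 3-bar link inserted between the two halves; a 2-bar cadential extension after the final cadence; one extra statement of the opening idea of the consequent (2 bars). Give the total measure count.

13 measures

Basic parallel period: 3 + 3 = 6 bars.
6 (basic form) + 3 (link) + 2 (cadential extension) + 2 (extra statement) = 13.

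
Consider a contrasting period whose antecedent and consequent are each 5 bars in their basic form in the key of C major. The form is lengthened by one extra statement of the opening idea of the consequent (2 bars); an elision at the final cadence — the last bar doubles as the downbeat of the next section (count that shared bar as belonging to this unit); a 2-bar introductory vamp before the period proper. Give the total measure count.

14 measures

Basic contrasting period: 5 + 5 = 10 bars.
10 (basic form) + 2 (extra statement) + 2 (introduction) = 14.
The elision shares a bar with the next section but does not change this unit's count.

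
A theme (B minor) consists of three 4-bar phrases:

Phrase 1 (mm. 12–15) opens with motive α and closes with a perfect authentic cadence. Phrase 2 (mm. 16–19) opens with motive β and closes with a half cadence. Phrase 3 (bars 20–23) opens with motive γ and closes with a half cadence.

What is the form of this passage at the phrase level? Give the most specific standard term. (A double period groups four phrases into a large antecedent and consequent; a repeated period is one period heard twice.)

phrase group

The final phrase closes with a half cadence, which is not stronger than the preceding half cadence; the 3 phrases lack an overall antecedent–consequent design and so form a phrase group.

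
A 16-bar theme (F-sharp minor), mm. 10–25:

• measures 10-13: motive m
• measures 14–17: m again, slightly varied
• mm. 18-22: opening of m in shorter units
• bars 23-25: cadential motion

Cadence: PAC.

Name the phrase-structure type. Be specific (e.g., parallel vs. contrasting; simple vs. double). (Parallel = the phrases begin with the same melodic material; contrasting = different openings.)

sentence

Basic idea (bars 10–13) + its repetition (mm. 14-17) form the presentation; fragmentation and cadence (measures 18–25) form the continuation — the 16-bar whole is a sentence.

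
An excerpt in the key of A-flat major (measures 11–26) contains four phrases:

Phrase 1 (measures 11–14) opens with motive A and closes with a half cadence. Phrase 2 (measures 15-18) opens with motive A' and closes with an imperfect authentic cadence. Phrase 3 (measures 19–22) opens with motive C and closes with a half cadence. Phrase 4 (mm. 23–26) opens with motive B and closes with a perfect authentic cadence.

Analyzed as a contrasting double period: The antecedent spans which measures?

measures 11–18

In a double period the four phrases pair into a large antecedent (phrases 1–2, ending imperfect authentic cadence) and a large consequent (phrases 3–4, ending perfect authentic cadence). The antecedent spans mm. 11–18.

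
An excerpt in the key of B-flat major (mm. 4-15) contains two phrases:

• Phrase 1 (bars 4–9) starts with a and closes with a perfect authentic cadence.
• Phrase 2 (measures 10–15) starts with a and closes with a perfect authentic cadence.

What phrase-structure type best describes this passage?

repeated phrase

Both phrases have the same opening (a) and the same cadence (perfect authentic cadence): the second is a restatement, not a consequent, so this is a repeated phrase rather than a period.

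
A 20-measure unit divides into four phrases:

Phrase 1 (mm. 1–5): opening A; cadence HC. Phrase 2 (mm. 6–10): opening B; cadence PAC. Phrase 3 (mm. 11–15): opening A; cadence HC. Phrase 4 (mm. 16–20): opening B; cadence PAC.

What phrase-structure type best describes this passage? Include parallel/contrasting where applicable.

repeated period

The cadence pattern HC–PAC–HC–PAC is weak–strong twice, and phrases 3–4 restate phrases 1–2: a period heard twice, not a double period (which would end weakly at phrase 2).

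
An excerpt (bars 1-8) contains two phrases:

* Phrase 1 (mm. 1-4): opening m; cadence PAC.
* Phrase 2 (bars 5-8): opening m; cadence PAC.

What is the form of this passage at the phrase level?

Both phrases have the same opening (m) and the same cadence (perfect authentic cadence): the second is a restatement, not a consequent, so this is a repeated phrase rather than a period.

repeated phrase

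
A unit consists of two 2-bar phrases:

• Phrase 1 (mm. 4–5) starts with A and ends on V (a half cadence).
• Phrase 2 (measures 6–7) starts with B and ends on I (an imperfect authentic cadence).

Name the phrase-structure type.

contrasting period

Phrase 1 ends with a half cadence (weaker) and phrase 2 with an imperfect authentic cadence (stronger): antecedent + consequent = a period.
The two phrases open with different material (A / B), so the period is contrasting.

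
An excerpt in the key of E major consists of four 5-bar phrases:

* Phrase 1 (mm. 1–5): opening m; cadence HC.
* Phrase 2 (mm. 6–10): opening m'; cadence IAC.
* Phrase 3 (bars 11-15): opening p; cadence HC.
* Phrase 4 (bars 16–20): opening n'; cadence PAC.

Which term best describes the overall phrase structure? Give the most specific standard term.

Four phrases in two halves: the first half (mm. 1–10) ends with an imperfect authentic cadence, the second (measures 11-20) with a perfect authentic cadence — a large antecedent–consequent pair, i.e. a double period.
Phrase 3 begins with different material from phrase 1, making it contrasting.

contrasting double period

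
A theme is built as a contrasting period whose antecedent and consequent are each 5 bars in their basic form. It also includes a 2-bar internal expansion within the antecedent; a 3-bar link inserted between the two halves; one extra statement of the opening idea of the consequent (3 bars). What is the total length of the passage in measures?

18 measures

Basic contrasting period: 5 + 5 = 10 bars.
10 (basic form) + 2 (internal expansion) + 3 (link) + 3 (extra statement) = 18.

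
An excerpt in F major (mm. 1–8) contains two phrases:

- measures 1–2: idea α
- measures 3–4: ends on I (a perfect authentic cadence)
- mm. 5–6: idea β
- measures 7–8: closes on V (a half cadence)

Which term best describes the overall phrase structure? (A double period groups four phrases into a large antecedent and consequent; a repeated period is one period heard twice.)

The second phrase closes with a half cadence, which is not stronger than the first phrase's perfect authentic cadence; without a weak→strong cadential pair there is no antecedent–consequent relationship, so this is a phrase group rather than a period.

phrase group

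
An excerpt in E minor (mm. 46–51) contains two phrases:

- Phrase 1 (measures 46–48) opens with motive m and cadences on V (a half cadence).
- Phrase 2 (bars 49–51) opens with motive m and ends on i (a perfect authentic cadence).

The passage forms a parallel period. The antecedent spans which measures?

measures 46–48

The antecedent is the phrase ending with the weaker cadence (half cadence, phrase 1) and the consequent the one ending more conclusively (perfect authentic cadence, phrase 2); the antecedent is mm. 46–48.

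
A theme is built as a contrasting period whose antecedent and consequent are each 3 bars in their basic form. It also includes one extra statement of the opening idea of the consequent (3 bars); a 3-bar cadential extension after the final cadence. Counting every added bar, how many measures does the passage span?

12 measures

Basic contrasting period: 3 + 3 = 6 bars.
6 (basic form) + 3 (extra statement) + 3 (cadential extension) = 12.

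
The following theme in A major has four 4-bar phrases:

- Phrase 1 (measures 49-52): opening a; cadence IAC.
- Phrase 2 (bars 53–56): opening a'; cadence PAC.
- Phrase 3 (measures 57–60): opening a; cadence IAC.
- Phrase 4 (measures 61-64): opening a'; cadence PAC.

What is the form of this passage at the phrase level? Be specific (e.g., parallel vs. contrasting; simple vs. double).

The cadence pattern IAC–PAC–IAC–PAC is weak–strong twice, and phrases 3–4 restate phrases 1–2: a period heard twice, not a double period (which would end weakly at phrase 2).

repeated period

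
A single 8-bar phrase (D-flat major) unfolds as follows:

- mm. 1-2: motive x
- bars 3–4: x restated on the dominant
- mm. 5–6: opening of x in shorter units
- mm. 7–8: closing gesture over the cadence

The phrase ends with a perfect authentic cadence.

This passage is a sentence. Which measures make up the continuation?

measures 5–8

After the presentation (bars 1–4), the continuation covers the fragmentation through the cadence: bars 5–8.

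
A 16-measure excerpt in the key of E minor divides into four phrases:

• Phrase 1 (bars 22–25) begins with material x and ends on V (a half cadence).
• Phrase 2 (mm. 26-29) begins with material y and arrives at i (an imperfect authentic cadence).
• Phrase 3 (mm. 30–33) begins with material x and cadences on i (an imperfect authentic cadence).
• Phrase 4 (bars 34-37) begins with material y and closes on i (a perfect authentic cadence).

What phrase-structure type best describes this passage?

parallel double period

Four phrases in two halves: the first half (bars 22–29) ends with an imperfect authentic cadence, the second (measures 30-37) with a perfect authentic cadence — a large antecedent–consequent pair, i.e. a double period.
Phrase 3 begins with the same material as phrase 1, making it parallel.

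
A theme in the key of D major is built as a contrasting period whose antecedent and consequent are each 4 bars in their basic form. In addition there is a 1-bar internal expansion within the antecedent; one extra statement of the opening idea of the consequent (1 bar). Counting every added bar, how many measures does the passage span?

10 measures

Basic contrasting period: 4 + 4 = 8 bars.
8 (basic form) + 1 (internal expansion) + 1 (extra statement) = 10.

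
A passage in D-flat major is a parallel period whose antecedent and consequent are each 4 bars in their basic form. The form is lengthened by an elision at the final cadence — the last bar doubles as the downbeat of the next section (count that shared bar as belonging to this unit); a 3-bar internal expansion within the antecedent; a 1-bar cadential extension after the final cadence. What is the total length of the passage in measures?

12 measures

Basic parallel period: 4 + 4 = 8 bars.
8 (basic form) + 3 (internal expansion) + 1 (cadential extension) = 12.
The elision shares a bar with the next section but does not change this unit's count.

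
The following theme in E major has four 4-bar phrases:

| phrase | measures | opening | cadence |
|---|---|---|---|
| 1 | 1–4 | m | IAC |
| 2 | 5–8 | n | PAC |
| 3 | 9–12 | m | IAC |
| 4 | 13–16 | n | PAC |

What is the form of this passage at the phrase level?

repeated period

The cadence pattern IAC–PAC–IAC–PAC is weak–strong twice, and phrases 3–4 restate phrases 1–2: a period heard twice, not a double period (which would end weakly at phrase 2).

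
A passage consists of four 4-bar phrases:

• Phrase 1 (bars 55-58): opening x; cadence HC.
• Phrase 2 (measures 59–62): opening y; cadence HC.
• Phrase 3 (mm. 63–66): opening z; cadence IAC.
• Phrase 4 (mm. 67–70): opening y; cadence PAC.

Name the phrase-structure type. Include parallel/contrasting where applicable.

Four phrases in two halves: the first half (mm. 55-62) ends with a half cadence, the second (mm. 63–70) with a perfect authentic cadence — a large antecedent–consequent pair, i.e. a double period.
Phrase 3 begins with different material from phrase 1, making it contrasting.

contrasting double period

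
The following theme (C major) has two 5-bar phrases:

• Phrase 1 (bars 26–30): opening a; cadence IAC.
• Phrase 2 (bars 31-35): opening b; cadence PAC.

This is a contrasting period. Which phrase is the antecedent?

phrase 1

The phrase ending with the weaker cadence (imperfect authentic cadence) is the antecedent; the one ending more conclusively (perfect authentic cadence) is the consequent. The antecedent is phrase 1.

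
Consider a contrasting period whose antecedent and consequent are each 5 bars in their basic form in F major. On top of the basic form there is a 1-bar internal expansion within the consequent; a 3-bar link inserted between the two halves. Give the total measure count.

Basic contrasting period: 5 + 5 = 10 bars.
10 (basic form) + 1 (internal expansion) + 3 (link) = 14.

14 measures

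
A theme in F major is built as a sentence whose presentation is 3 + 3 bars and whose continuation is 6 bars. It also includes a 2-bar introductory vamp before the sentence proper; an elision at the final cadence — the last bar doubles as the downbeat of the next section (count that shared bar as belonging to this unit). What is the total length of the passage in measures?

14 measures

Basic sentence: 3 + 3 + 6 = 12 bars.
12 (basic form) + 2 (introduction) = 14.
The elision shares a bar with the next section but does not change this unit's count.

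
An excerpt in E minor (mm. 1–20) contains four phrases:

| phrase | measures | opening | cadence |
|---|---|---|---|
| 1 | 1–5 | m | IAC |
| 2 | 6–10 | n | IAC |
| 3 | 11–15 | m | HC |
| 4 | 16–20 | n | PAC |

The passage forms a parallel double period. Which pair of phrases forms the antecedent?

phrases 1 and 2

In a double period the first pair of phrases (ending imperfect authentic cadence) is the large antecedent and the second pair (ending perfect authentic cadence) is the large consequent; the antecedent is phrases 1 and 2.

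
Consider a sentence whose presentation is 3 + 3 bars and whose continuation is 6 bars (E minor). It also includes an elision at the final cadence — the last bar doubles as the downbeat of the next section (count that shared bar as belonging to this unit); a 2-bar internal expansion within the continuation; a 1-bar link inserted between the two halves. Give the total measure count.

15 measures

Basic sentence: 3 + 3 + 6 = 12 bars.
12 (basic form) + 2 (internal expansion) + 1 (link) = 15.
The elision shares a bar with the next section but does not change this unit's count.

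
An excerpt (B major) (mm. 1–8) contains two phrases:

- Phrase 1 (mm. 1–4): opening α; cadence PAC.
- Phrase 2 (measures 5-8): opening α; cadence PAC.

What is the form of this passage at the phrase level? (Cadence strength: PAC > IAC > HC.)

Both phrases have the same opening (α) and the same cadence (perfect authentic cadence): the second is a restatement, not a consequent, so this is a repeated phrase rather than a period.

repeated phrase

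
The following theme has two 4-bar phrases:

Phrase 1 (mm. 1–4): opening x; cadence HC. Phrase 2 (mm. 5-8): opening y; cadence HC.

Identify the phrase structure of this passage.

The second phrase closes with a half cadence, which is not stronger than the first phrase's half cadence; without a weak→strong cadential pair there is no antecedent–consequent relationship, so this is a phrase group rather than a period.

phrase group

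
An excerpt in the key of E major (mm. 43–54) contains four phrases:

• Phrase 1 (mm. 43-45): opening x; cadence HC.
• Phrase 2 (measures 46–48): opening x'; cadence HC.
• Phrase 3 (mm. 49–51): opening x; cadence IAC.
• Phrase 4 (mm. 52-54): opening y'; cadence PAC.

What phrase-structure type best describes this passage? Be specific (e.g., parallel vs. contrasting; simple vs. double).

parallel double period

Four phrases in two halves: the first half (mm. 43–48) ends with a half cadence, the second (mm. 49-54) with a perfect authentic cadence — a large antecedent–consequent pair, i.e. a double period.
Phrase 3 begins with the same material as phrase 1, making it parallel.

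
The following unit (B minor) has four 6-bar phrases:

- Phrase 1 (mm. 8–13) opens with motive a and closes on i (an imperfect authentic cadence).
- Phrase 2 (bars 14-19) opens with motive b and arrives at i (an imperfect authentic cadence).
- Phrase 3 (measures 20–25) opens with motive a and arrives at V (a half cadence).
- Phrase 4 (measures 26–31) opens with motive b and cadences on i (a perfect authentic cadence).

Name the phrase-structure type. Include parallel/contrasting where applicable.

parallel double period

Four phrases in two halves: the first half (mm. 8-19) ends with an imperfect authentic cadence, the second (bars 20-31) with a perfect authentic cadence — a large antecedent–consequent pair, i.e. a double period.
Phrase 3 begins with the same material as phrase 1, making it parallel.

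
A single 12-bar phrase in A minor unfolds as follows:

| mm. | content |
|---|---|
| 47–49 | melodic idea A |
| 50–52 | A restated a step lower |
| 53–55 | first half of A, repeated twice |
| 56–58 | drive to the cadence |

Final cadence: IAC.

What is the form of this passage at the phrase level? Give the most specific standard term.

sentence

Basic idea (bars 47-49) + its repetition (bars 50–52) form the presentation; fragmentation and cadence (mm. 53–58) form the continuation — the 12-bar whole is a sentence.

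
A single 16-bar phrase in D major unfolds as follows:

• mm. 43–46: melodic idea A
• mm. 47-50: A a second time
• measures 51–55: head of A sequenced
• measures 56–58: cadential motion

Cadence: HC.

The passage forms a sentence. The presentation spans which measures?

measures 43–50

The presentation of a sentence is the basic idea (mm. 43–46) plus its repetition (mm. 47–50); the presentation is therefore mm. 43–50.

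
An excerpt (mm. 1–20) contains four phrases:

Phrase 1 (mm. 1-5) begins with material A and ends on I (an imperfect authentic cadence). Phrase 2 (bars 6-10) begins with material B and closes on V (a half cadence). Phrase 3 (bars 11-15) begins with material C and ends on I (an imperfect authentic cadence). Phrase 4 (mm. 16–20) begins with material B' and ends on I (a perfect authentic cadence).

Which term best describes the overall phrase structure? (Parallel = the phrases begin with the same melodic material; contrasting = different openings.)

contrasting double period

Four phrases in two halves: the first half (mm. 1–10) ends with a half cadence, the second (mm. 11-20) with a perfect authentic cadence — a large antecedent–consequent pair, i.e. a double period.
Phrase 3 begins with different material from phrase 1, making it contrasting.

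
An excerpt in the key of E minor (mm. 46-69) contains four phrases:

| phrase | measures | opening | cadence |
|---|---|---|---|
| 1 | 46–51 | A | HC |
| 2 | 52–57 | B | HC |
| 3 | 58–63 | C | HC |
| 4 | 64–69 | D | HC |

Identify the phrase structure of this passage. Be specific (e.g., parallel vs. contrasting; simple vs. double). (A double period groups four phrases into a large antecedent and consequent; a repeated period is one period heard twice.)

phrase group

Phrase 4 ends with a half cadence, no stronger than phrase 2's half cadence, so the four phrases do not form a double period; nor do phrases 3–4 duplicate 1–2, so it is not a repeated period. With no phrase reaching a conclusive cadence, the passage is a phrase group.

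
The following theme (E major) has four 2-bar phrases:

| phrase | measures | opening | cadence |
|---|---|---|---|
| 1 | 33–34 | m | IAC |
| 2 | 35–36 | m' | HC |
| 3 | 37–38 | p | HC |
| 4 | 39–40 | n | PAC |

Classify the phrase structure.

Four phrases in two halves: the first half (bars 33–36) ends with a half cadence, the second (mm. 37–40) with a perfect authentic cadence — a large antecedent–consequent pair, i.e. a double period.
Phrase 3 begins with different material from phrase 1, making it contrasting.

contrasting double period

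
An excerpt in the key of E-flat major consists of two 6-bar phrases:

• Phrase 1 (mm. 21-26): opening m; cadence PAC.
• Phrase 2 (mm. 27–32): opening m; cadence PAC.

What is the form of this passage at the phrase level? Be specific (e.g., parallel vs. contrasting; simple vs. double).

Both phrases have the same opening (m) and the same cadence (perfect authentic cadence): the second is a restatement, not a consequent, so this is a repeated phrase rather than a period.

repeated phrase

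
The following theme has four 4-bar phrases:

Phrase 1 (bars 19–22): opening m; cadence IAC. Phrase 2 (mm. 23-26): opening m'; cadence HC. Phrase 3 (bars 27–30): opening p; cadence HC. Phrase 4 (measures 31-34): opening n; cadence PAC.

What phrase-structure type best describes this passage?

contrasting double period

Four phrases in two halves: the first half (measures 19–26) ends with a half cadence, the second (measures 27-34) with a perfect authentic cadence — a large antecedent–consequent pair, i.e. a double period.
Phrase 3 begins with different material from phrase 1, making it contrasting.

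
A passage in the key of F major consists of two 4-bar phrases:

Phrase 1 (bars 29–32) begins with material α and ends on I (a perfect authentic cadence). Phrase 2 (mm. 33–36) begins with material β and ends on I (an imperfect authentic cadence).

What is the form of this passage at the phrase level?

The second phrase closes with an imperfect authentic cadence, which is not stronger than the first phrase's perfect authentic cadence; without a weak→strong cadential pair there is no antecedent–consequent relationship, so this is a phrase group rather than a period.

phrase group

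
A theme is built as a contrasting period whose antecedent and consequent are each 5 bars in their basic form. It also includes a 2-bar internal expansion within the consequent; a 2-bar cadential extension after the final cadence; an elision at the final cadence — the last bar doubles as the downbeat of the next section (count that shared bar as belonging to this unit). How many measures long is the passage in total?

14 measures

Basic contrasting period: 5 + 5 = 10 bars.
10 (basic form) + 2 (internal expansion) + 2 (cadential extension) = 14.
The elision shares a bar with the next section but does not change this unit's count.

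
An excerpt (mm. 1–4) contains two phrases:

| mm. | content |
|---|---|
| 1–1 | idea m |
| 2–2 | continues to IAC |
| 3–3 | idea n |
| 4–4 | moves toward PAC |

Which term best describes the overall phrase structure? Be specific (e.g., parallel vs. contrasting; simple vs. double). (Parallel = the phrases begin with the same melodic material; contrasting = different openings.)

Phrase 1 ends with an imperfect authentic cadence (weaker) and phrase 2 with a perfect authentic cadence (stronger): antecedent + consequent = a period.
The two phrases open with different material (m / n), so the period is contrasting.

contrasting period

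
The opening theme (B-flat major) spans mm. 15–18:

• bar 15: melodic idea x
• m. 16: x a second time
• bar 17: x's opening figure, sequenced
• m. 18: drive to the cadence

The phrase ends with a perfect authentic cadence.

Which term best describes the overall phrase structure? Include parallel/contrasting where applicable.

Basic idea (bar 15) + its repetition (measure 16) form the presentation; fragmentation and cadence (measures 17–18) form the continuation — the 4-bar whole is a sentence.

sentence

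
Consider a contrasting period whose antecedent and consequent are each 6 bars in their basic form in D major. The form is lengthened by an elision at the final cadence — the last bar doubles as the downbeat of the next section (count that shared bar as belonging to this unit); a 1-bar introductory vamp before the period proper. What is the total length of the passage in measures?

13 measures

Basic contrasting period: 6 + 6 = 12 bars.
12 (basic form) + 1 (introduction) = 13.
The elision shares a bar with the next section but does not change this unit's count.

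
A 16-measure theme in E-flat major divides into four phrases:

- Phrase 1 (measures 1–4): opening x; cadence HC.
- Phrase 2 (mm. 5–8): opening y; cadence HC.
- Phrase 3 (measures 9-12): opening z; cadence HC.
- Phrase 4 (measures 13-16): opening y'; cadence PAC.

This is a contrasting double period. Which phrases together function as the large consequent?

In a double period the first pair of phrases (ending half cadence) is the large antecedent and the second pair (ending perfect authentic cadence) is the large consequent; the consequent is phrases 3 and 4.

phrases 3 and 4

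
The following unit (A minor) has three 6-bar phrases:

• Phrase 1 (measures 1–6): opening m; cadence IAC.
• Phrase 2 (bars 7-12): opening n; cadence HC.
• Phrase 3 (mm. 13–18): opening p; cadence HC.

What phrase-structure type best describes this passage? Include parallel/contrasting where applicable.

The final phrase closes with a half cadence, which is not stronger than the preceding half cadence; the 3 phrases lack an overall antecedent–consequent design and so form a phrase group.

phrase group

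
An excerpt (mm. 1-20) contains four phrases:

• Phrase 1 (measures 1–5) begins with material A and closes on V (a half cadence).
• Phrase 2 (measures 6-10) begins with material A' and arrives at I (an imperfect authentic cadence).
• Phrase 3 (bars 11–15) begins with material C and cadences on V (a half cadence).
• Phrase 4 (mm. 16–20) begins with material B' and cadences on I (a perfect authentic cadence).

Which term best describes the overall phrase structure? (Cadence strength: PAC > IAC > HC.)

Four phrases in two halves: the first half (mm. 1–10) ends with an imperfect authentic cadence, the second (mm. 11-20) with a perfect authentic cadence — a large antecedent–consequent pair, i.e. a double period.
Phrase 3 begins with different material from phrase 1, making it contrasting.

contrasting double period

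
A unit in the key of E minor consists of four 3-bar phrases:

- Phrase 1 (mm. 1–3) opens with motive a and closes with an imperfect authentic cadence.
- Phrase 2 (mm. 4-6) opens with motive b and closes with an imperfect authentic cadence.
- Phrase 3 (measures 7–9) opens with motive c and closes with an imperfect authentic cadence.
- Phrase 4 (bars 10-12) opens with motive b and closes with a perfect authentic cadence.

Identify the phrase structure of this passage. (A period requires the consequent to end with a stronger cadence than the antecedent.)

Four phrases in two halves: the first half (measures 1–6) ends with an imperfect authentic cadence, the second (bars 7-12) with a perfect authentic cadence — a large antecedent–consequent pair, i.e. a double period.
Phrase 3 begins with different material from phrase 1, making it contrasting.

contrasting double period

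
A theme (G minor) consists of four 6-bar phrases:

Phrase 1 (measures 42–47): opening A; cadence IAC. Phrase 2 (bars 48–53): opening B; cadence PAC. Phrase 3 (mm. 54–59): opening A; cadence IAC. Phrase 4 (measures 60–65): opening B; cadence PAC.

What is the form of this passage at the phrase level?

The cadence pattern IAC–PAC–IAC–PAC is weak–strong twice, and phrases 3–4 restate phrases 1–2: a period heard twice, not a double period (which would end weakly at phrase 2).

repeated period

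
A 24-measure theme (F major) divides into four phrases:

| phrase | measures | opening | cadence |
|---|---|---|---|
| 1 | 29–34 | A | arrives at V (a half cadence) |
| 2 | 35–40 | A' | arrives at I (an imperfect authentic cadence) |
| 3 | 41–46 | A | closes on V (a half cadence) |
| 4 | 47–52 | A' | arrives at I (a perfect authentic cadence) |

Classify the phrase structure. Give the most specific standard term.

parallel double period

Four phrases in two halves: the first half (bars 29–40) ends with an imperfect authentic cadence, the second (mm. 41-52) with a perfect authentic cadence — a large antecedent–consequent pair, i.e. a double period.
Phrase 3 begins with the same material as phrase 1, making it parallel.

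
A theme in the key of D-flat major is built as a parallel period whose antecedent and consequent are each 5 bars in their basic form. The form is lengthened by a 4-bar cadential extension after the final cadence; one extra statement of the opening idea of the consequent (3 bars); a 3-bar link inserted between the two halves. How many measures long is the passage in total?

20 measures

Basic parallel period: 5 + 5 = 10 bars.
10 (basic form) + 4 (cadential extension) + 3 (extra statement) + 3 (link) = 20.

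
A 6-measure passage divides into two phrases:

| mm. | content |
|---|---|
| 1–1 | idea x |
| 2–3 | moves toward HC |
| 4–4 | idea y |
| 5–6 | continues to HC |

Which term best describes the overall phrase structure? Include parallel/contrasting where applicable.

phrase group

The second phrase closes with a half cadence, which is not stronger than the first phrase's half cadence; without a weak→strong cadential pair there is no antecedent–consequent relationship, so this is a phrase group rather than a period.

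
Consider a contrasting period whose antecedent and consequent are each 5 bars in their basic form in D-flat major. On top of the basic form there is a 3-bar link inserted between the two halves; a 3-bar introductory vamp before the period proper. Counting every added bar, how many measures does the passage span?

Basic contrasting period: 5 + 5 = 10 bars.
10 (basic form) + 3 (link) + 3 (introduction) = 16.

16 measures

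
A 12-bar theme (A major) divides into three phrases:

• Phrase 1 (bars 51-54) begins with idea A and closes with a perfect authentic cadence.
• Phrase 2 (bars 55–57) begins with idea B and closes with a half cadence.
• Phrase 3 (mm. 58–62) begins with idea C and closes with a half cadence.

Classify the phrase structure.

phrase group

The final phrase closes with a half cadence, which is not stronger than the preceding half cadence; the 3 phrases lack an overall antecedent–consequent design and so form a phrase group.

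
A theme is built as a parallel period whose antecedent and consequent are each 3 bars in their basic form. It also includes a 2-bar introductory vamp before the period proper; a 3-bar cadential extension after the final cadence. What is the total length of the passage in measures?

Basic parallel period: 3 + 3 = 6 bars.
6 (basic form) + 2 (introduction) + 3 (cadential extension) = 11.

11 measures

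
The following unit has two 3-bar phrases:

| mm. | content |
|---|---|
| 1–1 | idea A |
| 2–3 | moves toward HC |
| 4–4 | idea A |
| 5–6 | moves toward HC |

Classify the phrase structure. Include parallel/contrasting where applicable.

Both phrases have the same opening (A) and the same cadence (half cadence): the second is a restatement, not a consequent, so this is a repeated phrase rather than a period.

repeated phrase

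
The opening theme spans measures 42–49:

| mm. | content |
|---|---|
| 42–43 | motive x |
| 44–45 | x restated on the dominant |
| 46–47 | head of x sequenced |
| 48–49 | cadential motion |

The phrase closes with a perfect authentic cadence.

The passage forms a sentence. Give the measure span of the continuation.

measures 46–49

After the presentation (mm. 42–45), the continuation covers the fragmentation through the cadence: mm. 46–49.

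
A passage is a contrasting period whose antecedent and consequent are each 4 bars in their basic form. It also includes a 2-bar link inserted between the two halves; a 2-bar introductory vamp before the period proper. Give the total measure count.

Basic contrasting period: 4 + 4 = 8 bars.
8 (basic form) + 2 (link) + 2 (introduction) = 12.

12 measures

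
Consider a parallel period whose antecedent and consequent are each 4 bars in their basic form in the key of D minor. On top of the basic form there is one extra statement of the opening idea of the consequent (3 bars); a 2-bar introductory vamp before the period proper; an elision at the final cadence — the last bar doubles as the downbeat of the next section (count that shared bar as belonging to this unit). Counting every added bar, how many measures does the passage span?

13 measures

Basic parallel period: 4 + 4 = 8 bars.
8 (basic form) + 3 (extra statement) + 2 (introduction) = 13.
The elision shares a bar with the next section but does not change this unit's count.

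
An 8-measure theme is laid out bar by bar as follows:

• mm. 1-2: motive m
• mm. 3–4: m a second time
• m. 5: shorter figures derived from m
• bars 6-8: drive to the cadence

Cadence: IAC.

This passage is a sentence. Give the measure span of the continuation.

measures 5–8

After the presentation (measures 1–4), the continuation covers the fragmentation through the cadence: mm. 5–8.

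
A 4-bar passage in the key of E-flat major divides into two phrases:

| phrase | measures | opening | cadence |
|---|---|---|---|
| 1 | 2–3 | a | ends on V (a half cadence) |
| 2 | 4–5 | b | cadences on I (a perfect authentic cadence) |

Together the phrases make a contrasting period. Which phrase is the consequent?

phrase 2

The phrase ending with the weaker cadence (half cadence) is the antecedent; the one ending more conclusively (perfect authentic cadence) is the consequent. The consequent is phrase 2.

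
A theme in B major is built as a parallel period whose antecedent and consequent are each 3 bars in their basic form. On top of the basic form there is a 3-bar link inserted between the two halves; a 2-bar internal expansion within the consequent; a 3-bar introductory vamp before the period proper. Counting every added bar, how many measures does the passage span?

Basic parallel period: 3 + 3 = 6 bars.
6 (basic form) + 3 (link) + 2 (internal expansion) + 3 (introduction) = 14.

14 measures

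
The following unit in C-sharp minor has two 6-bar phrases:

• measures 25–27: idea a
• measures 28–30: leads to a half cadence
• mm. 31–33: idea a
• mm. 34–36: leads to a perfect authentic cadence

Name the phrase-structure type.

Phrase 1 ends with a half cadence (weaker) and phrase 2 with a perfect authentic cadence (stronger): antecedent + consequent = a period.
The two phrases open with the same material (a / a), so the period is parallel.

parallel period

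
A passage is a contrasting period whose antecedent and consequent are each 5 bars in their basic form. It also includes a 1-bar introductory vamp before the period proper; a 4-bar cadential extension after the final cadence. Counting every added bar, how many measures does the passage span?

15 measures

Basic contrasting period: 5 + 5 = 10 bars.
10 (basic form) + 1 (introduction) + 4 (cadential extension) = 15.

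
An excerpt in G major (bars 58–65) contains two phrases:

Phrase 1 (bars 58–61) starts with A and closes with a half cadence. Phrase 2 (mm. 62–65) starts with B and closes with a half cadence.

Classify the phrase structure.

phrase group

The second phrase closes with a half cadence, which is not stronger than the first phrase's half cadence; without a weak→strong cadential pair there is no antecedent–consequent relationship, so this is a phrase group rather than a period.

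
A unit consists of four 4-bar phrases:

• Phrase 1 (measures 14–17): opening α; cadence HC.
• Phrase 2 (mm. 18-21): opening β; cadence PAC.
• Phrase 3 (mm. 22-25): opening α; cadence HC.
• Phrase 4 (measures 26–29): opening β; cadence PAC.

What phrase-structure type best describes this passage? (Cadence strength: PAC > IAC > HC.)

The cadence pattern HC–PAC–HC–PAC is weak–strong twice, and phrases 3–4 restate phrases 1–2: a period heard twice, not a double period (which would end weakly at phrase 2).

repeated period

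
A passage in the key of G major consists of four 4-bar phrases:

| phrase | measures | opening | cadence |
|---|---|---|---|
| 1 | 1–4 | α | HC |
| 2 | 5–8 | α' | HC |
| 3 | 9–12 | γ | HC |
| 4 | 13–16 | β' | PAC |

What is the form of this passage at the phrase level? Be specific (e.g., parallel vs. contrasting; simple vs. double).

Four phrases in two halves: the first half (mm. 1-8) ends with a half cadence, the second (mm. 9-16) with a perfect authentic cadence — a large antecedent–consequent pair, i.e. a double period.
Phrase 3 begins with different material from phrase 1, making it contrasting.

contrasting double period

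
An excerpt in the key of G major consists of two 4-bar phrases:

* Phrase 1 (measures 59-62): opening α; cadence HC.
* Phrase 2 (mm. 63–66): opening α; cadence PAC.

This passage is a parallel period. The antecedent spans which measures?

measures 59–62

The antecedent is the phrase ending with the weaker cadence (half cadence, phrase 1) and the consequent the one ending more conclusively (perfect authentic cadence, phrase 2); the antecedent is bars 59–62.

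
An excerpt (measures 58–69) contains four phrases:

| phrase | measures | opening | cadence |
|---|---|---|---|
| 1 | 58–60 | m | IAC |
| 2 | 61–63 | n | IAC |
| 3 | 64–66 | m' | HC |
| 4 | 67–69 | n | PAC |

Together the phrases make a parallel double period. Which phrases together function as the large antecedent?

In a double period the first pair of phrases (ending imperfect authentic cadence) is the large antecedent and the second pair (ending perfect authentic cadence) is the large consequent; the antecedent is phrases 1 and 2.

phrases 1 and 2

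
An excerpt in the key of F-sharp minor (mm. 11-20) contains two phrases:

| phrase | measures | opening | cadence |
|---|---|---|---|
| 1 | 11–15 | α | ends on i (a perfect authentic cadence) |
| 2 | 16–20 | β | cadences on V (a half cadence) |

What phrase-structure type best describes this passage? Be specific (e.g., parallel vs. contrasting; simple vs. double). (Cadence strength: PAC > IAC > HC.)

phrase group

The second phrase closes with a half cadence, which is not stronger than the first phrase's perfect authentic cadence; without a weak→strong cadential pair there is no antecedent–consequent relationship, so this is a phrase group rather than a period.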